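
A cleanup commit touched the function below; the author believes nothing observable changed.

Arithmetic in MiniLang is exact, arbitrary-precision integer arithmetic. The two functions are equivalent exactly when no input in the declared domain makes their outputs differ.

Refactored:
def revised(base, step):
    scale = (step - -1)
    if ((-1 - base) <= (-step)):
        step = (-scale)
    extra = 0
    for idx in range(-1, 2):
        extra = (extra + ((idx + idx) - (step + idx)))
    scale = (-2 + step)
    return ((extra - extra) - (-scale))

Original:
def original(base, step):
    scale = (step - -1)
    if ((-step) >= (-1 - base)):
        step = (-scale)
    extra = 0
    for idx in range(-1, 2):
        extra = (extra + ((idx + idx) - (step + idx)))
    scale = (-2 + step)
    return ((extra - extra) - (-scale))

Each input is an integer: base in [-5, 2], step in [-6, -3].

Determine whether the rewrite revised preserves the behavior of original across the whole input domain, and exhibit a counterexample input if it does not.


Behavior is preserved: although comparison usage differs, the outputs never diverge.
As a probe, take base=2, step=-3: original runs scale = -2; ((-step) >= (-1 - base)) -> true; step = 2; extra = 0; [idx=-1]; extra = -3; [idx=0]; extra = -5; [idx=1]; extra = -6; scale = 0; return 0; revised runs scale = -2; ((-1 - base) <= (-step)) -> true; step = 2; extra = 0; [idx=-1]; extra = -3; [idx=0]; extra = -5; [idx=1]; extra = -6; scale = 0; return 0; both end at 0.
Checked all 32 inputs in the declared domain: the outputs agree on every one.
verdict: equivalent


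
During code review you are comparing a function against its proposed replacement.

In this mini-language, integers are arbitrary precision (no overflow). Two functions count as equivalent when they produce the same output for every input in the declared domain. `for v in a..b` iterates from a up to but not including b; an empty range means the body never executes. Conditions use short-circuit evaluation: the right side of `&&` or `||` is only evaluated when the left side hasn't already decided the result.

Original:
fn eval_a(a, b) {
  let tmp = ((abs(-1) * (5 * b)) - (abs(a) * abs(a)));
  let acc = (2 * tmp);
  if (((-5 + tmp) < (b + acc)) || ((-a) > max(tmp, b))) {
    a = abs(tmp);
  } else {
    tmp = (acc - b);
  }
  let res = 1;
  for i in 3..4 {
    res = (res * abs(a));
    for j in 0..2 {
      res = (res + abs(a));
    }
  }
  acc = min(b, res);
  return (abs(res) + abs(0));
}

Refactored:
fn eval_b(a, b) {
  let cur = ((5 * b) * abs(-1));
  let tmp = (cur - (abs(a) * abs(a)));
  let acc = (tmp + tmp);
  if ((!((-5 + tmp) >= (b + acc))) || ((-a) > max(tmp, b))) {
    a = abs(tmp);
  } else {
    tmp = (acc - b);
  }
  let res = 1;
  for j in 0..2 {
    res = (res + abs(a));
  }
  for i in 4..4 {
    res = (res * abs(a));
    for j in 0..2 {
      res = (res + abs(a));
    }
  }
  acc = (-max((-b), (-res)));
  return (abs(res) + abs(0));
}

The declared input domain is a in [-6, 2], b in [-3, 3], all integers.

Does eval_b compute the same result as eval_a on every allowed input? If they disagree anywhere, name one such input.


Evaluate both at a=-6, b=-3.
eval_a: tmp := -51 | acc := -102 | (((-5 + tmp) < (b + acc)) || ((-a) > max(tmp, b))): true | a := 51 | res := 1 | iter i=3: | res := 51 | iter j=0: | res := 102 | iter j=1: | res := 153 | acc := -3 | result 153
eval_b: cur := -15 | tmp := -51 | acc := -102 | ((!((-5 + tmp) >= (b + acc))) || ((-a) > max(tmp, b))): true | a := 51 | res := 1 | iter j=0: | res := 52 | iter j=1: | res := 103 | loop over i: empty range | acc := -3 | result 103
153 against 103: the behavior changed.
verdict: not equivalent; witness: a=-6, b=-3


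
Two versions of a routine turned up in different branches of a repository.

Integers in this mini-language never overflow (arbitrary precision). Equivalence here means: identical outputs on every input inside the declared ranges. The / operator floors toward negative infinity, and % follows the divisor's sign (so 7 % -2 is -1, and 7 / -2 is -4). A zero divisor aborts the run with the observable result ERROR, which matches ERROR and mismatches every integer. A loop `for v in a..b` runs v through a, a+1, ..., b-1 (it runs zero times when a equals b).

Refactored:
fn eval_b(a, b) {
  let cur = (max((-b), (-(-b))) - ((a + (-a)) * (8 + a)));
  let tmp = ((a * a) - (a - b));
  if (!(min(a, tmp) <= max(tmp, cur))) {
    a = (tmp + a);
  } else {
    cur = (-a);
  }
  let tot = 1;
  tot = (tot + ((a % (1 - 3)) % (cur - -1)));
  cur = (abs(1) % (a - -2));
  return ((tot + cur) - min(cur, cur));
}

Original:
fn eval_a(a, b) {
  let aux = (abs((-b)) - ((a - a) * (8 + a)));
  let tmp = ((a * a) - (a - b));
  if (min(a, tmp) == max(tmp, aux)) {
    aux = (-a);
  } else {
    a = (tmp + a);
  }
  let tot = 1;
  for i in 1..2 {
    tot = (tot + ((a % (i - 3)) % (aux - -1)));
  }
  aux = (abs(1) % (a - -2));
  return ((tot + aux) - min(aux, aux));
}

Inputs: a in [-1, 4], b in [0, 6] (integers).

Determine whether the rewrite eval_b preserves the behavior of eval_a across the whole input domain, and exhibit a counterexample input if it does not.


Not equivalent: a=-1, b=0 separates them (1 vs 2).
eval_a: aux = 0; tmp = 2; (min(a, tmp) == max(tmp, aux)) -> false; a = 1; tot = 1; [i=1]; tot = 1; aux = 1; return 1
eval_b: cur = 0; tmp = 2; (!(min(a, tmp) <= max(tmp, cur))) -> false; cur = 1; tot = 1; tot = 2; cur = 0; return 2
verdict: not equivalent; witness: a=-1, b=0


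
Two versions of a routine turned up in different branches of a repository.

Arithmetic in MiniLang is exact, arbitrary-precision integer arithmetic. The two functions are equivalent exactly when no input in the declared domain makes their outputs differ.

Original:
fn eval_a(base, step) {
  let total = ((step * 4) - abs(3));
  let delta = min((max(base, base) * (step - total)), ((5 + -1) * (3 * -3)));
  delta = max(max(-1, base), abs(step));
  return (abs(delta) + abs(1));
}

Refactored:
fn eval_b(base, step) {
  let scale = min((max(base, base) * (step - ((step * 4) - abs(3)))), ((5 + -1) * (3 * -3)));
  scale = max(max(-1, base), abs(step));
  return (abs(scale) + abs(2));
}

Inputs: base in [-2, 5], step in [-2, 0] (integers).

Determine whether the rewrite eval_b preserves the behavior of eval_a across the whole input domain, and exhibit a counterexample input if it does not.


Run the pair on base=-2, step=-2.
eval_a: total := -11 | delta := -36 | delta := 2 | result 3
eval_b: scale := -36 | scale := 2 | result 4
3 against 4: the behavior changed.
verdict: not equivalent; witness: base=-2, step=-2


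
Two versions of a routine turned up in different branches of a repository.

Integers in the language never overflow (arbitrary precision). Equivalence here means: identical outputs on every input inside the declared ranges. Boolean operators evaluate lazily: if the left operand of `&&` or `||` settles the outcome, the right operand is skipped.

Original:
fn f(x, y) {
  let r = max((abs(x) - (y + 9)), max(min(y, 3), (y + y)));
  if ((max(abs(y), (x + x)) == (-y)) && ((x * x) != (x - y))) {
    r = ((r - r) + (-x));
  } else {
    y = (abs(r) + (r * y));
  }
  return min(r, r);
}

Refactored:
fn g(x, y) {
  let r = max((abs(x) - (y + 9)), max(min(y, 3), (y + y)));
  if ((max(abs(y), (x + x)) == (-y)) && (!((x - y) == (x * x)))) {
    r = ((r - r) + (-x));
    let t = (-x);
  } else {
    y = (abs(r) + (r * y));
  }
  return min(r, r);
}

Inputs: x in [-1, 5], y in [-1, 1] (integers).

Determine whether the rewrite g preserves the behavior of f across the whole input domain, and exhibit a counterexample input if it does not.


The two are interchangeable: comparison usage differs; boolean connective usage differs; statement counts differ; local variable names differ, and every declared input agrees.
Spot check at x=3, y=1 — f: r := 2 | ((max(abs(y), (x + x)) == (-y)) && ((x * x) != (x - y))): false | y := 4 | result 2. g: r := 2 | ((max(abs(y), (x + x)) == (-y)) && (!((x - y) == (x * x)))): false | y := 4 | result 2. Both give 2.
Across all 21 domain points the two functions coincide.
verdict: equivalent


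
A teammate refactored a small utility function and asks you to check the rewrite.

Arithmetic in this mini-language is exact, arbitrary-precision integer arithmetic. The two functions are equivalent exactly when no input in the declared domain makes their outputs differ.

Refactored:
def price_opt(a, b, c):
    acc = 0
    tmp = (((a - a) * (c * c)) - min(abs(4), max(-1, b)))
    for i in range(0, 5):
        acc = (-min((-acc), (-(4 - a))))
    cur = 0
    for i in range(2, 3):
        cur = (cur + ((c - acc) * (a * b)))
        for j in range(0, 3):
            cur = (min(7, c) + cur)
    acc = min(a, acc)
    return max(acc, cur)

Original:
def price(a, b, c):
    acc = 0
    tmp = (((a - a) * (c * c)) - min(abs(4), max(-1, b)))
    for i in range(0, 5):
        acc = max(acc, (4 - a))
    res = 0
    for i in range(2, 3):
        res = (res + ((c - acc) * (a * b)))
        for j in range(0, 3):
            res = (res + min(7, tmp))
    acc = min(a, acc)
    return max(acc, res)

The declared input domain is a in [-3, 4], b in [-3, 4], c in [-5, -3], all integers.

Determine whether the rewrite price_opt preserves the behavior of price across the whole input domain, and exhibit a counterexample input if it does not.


Run the pair on a=-3, b=0, c=-5.
price: acc becomes 0; next tmp becomes 0; next at i=0:; next acc becomes 7; next at i=1:; next acc becomes 7; next at i=2:; next acc becomes 7; next at i=3:; next acc becomes 7; next at i=4:; next acc becomes 7; next res becomes 0; next at i=2:; next res becomes 0; next at j=0:; next res becomes 0; next at j=1:; next res becomes 0; next at j=2:; next res becomes 0; next acc becomes -3; next final value 0
price_opt: acc becomes 0; next tmp becomes 0; next at i=0:; next acc becomes 7; next at i=1:; next acc becomes 7; next at i=2:; next acc becomes 7; next at i=3:; next acc becomes 7; next at i=4:; next acc becomes 7; next cur becomes 0; next at i=2:; next cur becomes 0; next at j=0:; next cur becomes -5; next at j=1:; next cur becomes -10; next at j=2:; next cur becomes -15; next acc becomes -3; next final value -3
0 and -3 differ, so these are not the same function on this domain.
verdict: not equivalent; witness: a=-3, b=0, c=-5


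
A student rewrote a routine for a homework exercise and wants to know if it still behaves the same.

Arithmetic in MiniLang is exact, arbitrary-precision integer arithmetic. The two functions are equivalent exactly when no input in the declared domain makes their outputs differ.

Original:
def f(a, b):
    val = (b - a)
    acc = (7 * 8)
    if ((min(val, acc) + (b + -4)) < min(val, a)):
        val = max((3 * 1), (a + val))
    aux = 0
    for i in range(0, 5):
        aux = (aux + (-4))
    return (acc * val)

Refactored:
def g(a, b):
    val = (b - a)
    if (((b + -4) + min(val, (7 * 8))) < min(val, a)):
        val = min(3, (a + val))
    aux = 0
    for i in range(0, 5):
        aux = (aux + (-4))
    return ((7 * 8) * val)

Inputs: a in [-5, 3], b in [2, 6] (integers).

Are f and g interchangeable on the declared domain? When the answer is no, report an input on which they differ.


Consider the input a=1, b=2.
f: val=1, then acc=56, then ((min(val, acc) + (b + -4)) < min(val, a)) is true, then val=3, then aux=0, then (i=0), then aux=-4, then (i=1), then aux=-8, then (i=2), then aux=-12, then (i=3), then aux=-16, then (i=4), then aux=-20, then returns 168
g: val=1, then (((b + -4) + min(val, (7 * 8))) < min(val, a)) is true, then val=2, then aux=0, then (i=0), then aux=-4, then (i=1), then aux=-8, then (i=2), then aux=-12, then (i=3), then aux=-16, then (i=4), then aux=-20, then returns 112
168 vs 112 — the two versions disagree here.
verdict: not equivalent; witness: a=1, b=2


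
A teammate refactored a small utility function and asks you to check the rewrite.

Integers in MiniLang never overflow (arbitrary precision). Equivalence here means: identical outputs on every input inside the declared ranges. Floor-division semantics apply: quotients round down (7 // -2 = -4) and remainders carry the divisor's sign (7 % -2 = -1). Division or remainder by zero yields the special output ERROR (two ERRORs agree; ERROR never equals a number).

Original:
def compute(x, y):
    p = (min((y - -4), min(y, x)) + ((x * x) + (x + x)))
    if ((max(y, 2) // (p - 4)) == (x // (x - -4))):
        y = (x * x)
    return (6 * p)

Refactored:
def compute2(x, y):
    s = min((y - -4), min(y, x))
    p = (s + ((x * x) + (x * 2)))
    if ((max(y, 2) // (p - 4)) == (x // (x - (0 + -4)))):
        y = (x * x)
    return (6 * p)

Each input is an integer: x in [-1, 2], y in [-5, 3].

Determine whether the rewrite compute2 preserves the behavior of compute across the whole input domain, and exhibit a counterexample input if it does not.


The two are interchangeable: arithmetic usage differs, plus constant usage differs, plus statement counts differ, plus local variable names differ, and every declared input agrees.
Tracing x=2, y=-3: compute: p=5, then ((max(y, 2) // (p - 4)) == (x // (x - -4))) is false, then returns 30 | compute2: s=-3, then p=5, then ((max(y, 2) // (p - 4)) == (x // (x - (0 + -4)))) is false, then returns 30 — matching result 30.
Every one of the 36 inputs gives matching results.
verdict: equivalent


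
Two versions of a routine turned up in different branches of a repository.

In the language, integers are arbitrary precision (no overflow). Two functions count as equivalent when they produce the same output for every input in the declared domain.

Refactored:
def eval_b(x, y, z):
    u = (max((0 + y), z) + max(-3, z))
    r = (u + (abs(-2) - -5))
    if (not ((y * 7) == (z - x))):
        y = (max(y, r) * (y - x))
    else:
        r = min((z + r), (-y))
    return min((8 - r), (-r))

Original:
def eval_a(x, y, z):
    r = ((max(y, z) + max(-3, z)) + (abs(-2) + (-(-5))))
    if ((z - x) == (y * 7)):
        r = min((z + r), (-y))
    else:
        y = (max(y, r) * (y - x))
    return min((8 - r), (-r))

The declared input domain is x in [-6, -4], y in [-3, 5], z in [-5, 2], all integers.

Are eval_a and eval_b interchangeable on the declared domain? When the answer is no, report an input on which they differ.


Side by side, the visible changes include: constant usage differs, statement counts differ, arithmetic usage differs, boolean connective usage differs, local variable names differ.
Spot check at x=-4, y=-1, z=-1 — eval_a: r=5, then ((z - x) == (y * 7)) is false, then y=15, then returns -5. eval_b: u=-2, then r=5, then (not ((y * 7) == (z - x))) is true, then y=15, then returns -5. Both give -5.
Every one of the 216 inputs gives matching results.
verdict: equivalent


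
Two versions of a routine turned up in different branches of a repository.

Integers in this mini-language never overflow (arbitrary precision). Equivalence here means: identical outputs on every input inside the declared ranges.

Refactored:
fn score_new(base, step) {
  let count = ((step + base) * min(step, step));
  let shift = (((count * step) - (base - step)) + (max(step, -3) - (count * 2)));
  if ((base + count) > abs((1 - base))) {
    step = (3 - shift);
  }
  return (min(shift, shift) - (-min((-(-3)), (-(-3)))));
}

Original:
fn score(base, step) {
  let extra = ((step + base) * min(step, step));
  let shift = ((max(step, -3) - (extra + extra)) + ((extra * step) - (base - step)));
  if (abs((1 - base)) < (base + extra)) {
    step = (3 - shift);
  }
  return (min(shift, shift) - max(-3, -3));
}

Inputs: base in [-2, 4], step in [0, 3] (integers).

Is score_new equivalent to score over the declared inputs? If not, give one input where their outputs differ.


Comparing the listings, the differences include: constant usage differs; arithmetic usage differs; min/max/abs usage differs; local variable names differ; comparison usage differs.
One worked example (base=4, step=3) — score: extra := 21 | shift := 23 | (abs((1 - base)) < (base + extra)): true | step := -20 | result 26; score_new: count := 21 | shift := 23 | ((base + count) > abs((1 - base))): true | step := -20 | result 26; agreement on 26.
Every one of the 28 inputs gives matching results.
verdict: equivalent


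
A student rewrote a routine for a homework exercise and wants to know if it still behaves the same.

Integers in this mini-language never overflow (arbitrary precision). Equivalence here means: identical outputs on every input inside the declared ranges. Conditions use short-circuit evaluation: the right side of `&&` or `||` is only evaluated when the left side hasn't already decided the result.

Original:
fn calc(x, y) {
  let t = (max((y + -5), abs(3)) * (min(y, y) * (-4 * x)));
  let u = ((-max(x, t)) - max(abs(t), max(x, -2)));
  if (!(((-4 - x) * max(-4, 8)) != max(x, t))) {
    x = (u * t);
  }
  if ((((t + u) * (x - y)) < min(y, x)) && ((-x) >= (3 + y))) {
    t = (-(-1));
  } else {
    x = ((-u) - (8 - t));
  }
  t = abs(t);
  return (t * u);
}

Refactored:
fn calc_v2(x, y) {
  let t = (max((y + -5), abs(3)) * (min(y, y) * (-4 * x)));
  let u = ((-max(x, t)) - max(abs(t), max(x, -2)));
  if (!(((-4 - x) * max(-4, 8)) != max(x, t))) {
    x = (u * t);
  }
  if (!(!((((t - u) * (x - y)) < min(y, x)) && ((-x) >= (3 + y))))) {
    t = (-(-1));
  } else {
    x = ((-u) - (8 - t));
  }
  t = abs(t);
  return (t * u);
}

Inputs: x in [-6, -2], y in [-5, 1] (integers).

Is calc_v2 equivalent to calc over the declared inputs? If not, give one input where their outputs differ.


Try x=-6, y=1.
calc: t := 72 | u := -144 | (!(((-4 - x) * max(-4, 8)) != max(x, t))): false | ((((t + u) * (x - y)) < min(y, x)) && ((-x) >= (3 + y))): false | x := 208 | t := 72 | result -10368
calc_v2: t := 72 | u := -144 | (!(((-4 - x) * max(-4, 8)) != max(x, t))): false | (!(!((((t - u) * (x - y)) < min(y, x)) && ((-x) >= (3 + y))))): true | t := 1 | t := 1 | result -144
-10368 vs -144 — the two versions disagree here.
verdict: not equivalent; witness: x=-6, y=1


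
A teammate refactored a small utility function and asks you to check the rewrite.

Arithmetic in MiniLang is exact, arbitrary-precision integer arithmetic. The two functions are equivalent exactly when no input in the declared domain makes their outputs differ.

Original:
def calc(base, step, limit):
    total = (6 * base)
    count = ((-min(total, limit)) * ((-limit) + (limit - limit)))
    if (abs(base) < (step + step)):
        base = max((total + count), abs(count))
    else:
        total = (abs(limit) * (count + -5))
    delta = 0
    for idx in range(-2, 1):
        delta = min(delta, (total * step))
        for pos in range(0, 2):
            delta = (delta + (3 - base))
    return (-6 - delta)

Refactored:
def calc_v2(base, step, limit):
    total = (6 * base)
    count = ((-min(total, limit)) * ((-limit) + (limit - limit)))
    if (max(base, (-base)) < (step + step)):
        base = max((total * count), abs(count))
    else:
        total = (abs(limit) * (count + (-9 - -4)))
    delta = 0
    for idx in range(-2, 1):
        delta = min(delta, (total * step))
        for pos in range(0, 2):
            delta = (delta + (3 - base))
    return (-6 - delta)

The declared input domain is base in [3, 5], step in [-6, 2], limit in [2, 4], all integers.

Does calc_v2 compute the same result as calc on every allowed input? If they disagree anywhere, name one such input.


The rewrite breaks on base=3, step=2, limit=2, where the results are 108 and 408.
calc: total = 18; count = 4; (abs(base) < (step + step)) -> true; base = 22; delta = 0; [idx=-2]; delta = 0; [pos=0]; delta = -19; [pos=1]; delta = -38; [idx=-1]; delta = -38; [pos=0]; delta = -57; [pos=1]; delta = -76; [idx=0]; delta = -76; [pos=0]; delta = -95; [pos=1]; delta = -114; return 108
calc_v2: total = 18; count = 4; (max(base, (-base)) < (step + step)) -> true; base = 72; delta = 0; [idx=-2]; delta = 0; [pos=0]; delta = -69; [pos=1]; delta = -138; [idx=-1]; delta = -138; [pos=0]; delta = -207; [pos=1]; delta = -276; [idx=0]; delta = -276; [pos=0]; delta = -345; [pos=1]; delta = -414; return 408
verdict: not equivalent; witness: base=3, step=2, limit=2


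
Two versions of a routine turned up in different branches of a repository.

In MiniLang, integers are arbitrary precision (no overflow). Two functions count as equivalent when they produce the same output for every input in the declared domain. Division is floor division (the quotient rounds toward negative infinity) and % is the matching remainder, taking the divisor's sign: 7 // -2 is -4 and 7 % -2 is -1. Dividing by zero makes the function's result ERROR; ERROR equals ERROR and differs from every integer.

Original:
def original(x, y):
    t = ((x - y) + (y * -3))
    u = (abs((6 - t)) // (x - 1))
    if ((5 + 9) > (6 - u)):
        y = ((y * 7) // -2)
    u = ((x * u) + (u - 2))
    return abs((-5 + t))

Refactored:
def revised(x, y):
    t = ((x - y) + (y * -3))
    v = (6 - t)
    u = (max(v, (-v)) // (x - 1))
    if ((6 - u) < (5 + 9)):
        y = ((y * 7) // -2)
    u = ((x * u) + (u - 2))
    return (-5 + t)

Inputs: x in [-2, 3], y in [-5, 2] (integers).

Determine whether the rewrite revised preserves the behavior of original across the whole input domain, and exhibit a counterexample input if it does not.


Consider the input x=-2, y=-1.
original: t = 2; u = -2; ((5 + 9) > (6 - u)) -> true; y = 3; u = 0; return 3
revised: t = 2; v = 4; u = -2; ((6 - u) < (5 + 9)) -> true; y = 3; u = 0; return -3
3 and -3 differ, so these are not the same function on this domain.
verdict: not equivalent; witness: x=-2, y=-1


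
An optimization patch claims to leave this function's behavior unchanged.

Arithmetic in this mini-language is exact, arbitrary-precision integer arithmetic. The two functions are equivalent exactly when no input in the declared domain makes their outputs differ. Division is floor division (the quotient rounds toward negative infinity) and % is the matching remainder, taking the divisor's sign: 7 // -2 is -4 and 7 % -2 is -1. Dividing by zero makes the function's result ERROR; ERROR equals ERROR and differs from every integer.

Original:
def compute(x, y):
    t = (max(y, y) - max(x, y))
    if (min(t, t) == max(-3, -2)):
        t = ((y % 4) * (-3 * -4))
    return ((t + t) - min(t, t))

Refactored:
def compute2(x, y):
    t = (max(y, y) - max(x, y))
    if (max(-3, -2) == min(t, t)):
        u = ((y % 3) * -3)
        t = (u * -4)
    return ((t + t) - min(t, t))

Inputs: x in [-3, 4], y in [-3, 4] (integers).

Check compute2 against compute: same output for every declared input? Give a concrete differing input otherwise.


At x=-1, y=-3: compute gives 12, compute2 gives 0.
verdict: not equivalent; witness: x=-1, y=-3


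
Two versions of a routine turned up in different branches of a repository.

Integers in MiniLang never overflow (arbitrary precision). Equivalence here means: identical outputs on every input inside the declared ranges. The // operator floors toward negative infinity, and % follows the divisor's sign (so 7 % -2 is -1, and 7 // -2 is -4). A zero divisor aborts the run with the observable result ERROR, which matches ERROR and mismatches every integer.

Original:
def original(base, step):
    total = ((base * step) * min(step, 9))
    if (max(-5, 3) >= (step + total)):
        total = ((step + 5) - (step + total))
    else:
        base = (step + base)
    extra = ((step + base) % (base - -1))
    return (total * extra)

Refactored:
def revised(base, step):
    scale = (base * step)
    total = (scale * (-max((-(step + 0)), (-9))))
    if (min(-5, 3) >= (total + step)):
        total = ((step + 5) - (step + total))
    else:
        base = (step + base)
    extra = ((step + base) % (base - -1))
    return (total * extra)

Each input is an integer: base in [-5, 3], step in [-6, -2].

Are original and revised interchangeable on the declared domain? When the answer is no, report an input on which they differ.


The rewrite breaks on base=1, step=-2, where the results are 1 and ERROR.
original: total becomes 4; next (max(-5, 3) >= (step + total)) evaluates to true; next total becomes 1; next extra becomes 1; next final value 1
revised: scale becomes -2; next total becomes 4; next (min(-5, 3) >= (total + step)) evaluates to false; next base becomes -1; next hits division by zero so the output is ERROR
verdict: not equivalent; witness: base=1, step=-2


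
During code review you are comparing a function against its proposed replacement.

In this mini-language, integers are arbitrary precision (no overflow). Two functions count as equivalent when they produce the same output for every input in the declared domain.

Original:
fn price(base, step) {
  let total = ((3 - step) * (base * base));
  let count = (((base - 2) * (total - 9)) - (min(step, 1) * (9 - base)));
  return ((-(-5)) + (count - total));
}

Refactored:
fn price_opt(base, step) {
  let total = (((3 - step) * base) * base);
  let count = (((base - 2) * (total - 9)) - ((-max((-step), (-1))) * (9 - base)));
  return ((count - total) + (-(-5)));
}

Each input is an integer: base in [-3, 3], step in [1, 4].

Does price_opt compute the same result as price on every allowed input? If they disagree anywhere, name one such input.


Side by side, the visible changes include: min/max/abs usage differs.
Tracing base=-2, step=3: price: total := 0 | count := 25 | result 30 | price_opt: total := 0 | count := 25 | result 30 — matching result 30.
Across all 28 domain points the two functions coincide.
verdict: equivalent


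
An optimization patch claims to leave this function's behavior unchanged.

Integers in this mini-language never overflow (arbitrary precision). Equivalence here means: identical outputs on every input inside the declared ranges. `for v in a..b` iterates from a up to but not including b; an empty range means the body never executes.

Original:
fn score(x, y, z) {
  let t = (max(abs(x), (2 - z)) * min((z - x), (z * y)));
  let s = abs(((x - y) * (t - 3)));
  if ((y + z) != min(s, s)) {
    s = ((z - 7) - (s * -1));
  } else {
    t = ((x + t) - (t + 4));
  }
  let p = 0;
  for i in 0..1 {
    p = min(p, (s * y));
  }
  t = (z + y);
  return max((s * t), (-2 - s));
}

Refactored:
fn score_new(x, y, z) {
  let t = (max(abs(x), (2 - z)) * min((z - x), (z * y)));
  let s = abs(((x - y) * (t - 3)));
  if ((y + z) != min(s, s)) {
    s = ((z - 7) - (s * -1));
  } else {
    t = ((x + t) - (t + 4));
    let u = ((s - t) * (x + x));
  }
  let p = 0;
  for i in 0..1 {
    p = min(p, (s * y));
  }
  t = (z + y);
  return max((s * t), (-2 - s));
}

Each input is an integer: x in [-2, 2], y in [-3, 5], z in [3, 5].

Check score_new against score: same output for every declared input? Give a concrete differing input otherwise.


Equivalent — the differences include arithmetic usage differs, and local variable names differ, and statement counts differ, yet no declared input distinguishes the two.
Tracing x=1, y=3, z=4: score: t=3, then s=0, then ((y + z) != min(s, s)) is true, then s=-3, then p=0, then (i=0), then p=-9, then t=7, then returns 1 | score_new: t=3, then s=0, then ((y + z) != min(s, s)) is true, then s=-3, then p=0, then (i=0), then p=-9, then t=7, then returns 1 — matching result 1.
Sweeping the whole domain (135 inputs) finds no disagreement.
verdict: equivalent


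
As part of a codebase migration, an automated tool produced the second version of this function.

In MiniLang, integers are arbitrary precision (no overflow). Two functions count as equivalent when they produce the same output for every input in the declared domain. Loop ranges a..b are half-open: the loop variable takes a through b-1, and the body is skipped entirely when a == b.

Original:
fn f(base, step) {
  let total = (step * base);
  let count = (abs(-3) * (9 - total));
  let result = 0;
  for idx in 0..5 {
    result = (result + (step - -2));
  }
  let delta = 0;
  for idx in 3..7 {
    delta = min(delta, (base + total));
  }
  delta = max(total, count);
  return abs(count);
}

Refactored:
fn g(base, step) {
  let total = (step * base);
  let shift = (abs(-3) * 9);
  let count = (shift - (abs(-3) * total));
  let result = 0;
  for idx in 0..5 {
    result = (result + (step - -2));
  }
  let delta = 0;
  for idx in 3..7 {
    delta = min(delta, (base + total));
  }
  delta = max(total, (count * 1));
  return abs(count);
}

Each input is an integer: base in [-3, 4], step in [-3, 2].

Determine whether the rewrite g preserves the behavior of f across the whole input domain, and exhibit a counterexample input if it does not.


Differences: local variable names differ; also constant usage differs; also min/max/abs usage differs; also statement counts differ; also arithmetic usage differs — yet all 48 inputs agree.
verdict: equivalent


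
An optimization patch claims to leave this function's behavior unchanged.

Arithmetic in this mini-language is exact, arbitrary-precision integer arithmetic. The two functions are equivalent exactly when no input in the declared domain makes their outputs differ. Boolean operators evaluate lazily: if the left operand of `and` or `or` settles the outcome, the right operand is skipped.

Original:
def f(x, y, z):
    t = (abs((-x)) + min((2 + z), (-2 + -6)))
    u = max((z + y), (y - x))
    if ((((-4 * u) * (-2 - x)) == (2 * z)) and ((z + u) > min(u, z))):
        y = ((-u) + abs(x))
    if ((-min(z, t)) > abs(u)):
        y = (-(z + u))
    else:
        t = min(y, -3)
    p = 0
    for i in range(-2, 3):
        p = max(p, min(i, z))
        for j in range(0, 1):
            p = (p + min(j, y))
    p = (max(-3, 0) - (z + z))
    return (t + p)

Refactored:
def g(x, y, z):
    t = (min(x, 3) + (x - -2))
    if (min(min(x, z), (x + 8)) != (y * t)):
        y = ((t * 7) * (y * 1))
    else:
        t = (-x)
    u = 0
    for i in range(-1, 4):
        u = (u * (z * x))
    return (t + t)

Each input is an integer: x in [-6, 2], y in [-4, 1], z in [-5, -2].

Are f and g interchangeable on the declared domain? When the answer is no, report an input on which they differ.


On input x=-6, y=-4, z=-5, f returns 8 while g returns -20.
verdict: not equivalent; witness: x=-6, y=-4, z=-5


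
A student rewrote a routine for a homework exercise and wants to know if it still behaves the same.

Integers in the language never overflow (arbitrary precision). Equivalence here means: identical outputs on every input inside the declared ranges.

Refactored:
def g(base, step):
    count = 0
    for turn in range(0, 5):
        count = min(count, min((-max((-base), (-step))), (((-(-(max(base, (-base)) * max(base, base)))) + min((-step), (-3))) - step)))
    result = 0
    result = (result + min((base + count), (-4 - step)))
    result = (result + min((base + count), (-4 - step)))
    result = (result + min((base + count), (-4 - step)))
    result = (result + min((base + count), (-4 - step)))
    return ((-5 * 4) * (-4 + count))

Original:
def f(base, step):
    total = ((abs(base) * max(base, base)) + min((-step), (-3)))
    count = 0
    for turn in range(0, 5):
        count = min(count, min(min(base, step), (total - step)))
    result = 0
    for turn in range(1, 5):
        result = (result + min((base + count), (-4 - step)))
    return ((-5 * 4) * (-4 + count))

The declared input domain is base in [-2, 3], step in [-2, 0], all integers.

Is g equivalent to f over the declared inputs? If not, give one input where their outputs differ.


Equivalent — the differences include local variable names differ; also min/max/abs usage differs; also statement counts differ; also constant usage differs; also arithmetic usage differs; also loop structure differs, yet no declared input distinguishes the two.
Spot check at base=3, step=-2 — f: total=6, then count=0, then (turn=0), then count=-2, then (turn=1), then count=-2, then (turn=2), then count=-2, then (turn=3), then count=-2, then (turn=4), then count=-2, then result=0, then (turn=1), then result=-2, then (turn=2), then result=-4, then (turn=3), then result=-6, then (turn=4), then result=-8, then returns 120. g: count=0, then (turn=0), then count=-2, then (turn=1), then count=-2, then (turn=2), then count=-2, then (turn=3), then count=-2, then (turn=4), then count=-2, then result=0, then result=-2, then result=-4, then result=-6, then result=-8, then returns 120. Both give 120.
Across all 18 domain points the two functions coincide.
verdict: equivalent


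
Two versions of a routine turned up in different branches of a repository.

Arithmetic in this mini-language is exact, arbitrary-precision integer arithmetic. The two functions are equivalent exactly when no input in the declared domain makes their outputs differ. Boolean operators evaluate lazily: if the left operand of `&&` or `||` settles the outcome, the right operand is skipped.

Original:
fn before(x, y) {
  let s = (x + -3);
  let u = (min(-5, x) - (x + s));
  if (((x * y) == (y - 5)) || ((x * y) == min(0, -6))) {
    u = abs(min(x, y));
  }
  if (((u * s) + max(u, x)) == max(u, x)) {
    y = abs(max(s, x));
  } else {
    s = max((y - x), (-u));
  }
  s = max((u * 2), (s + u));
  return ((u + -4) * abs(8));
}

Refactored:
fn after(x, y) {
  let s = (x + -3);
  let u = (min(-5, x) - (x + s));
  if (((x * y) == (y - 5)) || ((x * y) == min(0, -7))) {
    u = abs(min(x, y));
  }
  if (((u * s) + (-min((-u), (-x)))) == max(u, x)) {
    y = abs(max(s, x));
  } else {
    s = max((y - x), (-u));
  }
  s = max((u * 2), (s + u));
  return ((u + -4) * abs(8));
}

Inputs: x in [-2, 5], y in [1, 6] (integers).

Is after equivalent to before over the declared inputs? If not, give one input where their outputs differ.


At x=-1, y=6: before gives -24, after gives -32.
verdict: not equivalent; witness: x=-1, y=6


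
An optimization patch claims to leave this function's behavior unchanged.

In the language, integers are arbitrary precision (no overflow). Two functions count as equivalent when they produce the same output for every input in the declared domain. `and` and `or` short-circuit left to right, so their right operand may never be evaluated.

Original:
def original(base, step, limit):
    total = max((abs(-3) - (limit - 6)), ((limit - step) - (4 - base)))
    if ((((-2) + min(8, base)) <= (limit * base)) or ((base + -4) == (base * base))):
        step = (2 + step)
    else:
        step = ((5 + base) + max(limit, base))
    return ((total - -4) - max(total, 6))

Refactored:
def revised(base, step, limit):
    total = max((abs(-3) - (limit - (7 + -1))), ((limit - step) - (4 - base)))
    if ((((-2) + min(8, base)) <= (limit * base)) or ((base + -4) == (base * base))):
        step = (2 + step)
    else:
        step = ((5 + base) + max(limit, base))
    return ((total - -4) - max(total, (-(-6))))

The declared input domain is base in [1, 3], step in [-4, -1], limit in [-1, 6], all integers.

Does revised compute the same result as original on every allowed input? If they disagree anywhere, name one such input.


This is a faithful refactor — constant usage differs; also arithmetic usage differs, but the computed results match everywhere.
As a probe, take base=2, step=-2, limit=6: original runs total=6, then ((((-2) + min(8, base)) <= (limit * base)) or ((base + -4) == (base * base))) is true, then step=0, then returns 4; revised runs total=6, then ((((-2) + min(8, base)) <= (limit * base)) or ((base + -4) == (base * base))) is true, then step=0, then returns 4; both end at 4.
Checked all 96 inputs in the declared domain: the outputs agree on every one.
verdict: equivalent


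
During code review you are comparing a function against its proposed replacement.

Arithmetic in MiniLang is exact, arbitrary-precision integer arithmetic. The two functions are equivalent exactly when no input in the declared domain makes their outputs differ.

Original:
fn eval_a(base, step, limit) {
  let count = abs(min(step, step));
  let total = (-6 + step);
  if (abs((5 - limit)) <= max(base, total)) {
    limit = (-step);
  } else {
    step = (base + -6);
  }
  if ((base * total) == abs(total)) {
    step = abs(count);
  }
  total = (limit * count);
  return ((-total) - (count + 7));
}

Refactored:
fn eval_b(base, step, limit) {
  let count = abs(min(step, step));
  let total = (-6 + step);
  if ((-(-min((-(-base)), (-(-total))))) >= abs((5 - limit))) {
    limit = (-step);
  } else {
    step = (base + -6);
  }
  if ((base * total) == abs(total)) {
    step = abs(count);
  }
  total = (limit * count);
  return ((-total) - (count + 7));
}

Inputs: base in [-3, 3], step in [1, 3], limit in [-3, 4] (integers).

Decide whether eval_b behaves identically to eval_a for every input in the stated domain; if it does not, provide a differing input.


Take base=1, step=1, limit=4.
eval_a: count=1, then total=-5, then (abs((5 - limit)) <= max(base, total)) is true, then limit=-1, then ((base * total) == abs(total)) is false, then total=-1, then returns -7
eval_b: count=1, then total=-5, then ((-(-min((-(-base)), (-(-total))))) >= abs((5 - limit))) is false, then step=-5, then ((base * total) == abs(total)) is false, then total=4, then returns -12
-7 != -12, so the rewrite changes behavior.
verdict: not equivalent; witness: base=1, step=1, limit=4


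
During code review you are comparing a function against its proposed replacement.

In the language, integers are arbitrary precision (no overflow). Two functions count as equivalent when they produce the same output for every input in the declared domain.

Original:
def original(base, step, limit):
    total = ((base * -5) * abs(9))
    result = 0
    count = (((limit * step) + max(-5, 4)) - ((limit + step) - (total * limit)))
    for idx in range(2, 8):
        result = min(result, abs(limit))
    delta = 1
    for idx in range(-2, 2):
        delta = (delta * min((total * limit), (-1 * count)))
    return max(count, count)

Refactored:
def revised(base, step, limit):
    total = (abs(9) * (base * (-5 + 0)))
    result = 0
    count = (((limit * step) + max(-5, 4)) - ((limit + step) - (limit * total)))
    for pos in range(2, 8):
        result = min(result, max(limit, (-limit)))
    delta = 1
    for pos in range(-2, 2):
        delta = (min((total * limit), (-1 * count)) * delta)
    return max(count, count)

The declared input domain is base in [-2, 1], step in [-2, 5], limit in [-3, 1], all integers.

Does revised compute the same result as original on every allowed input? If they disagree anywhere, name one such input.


Comparing the listings, the differences include: local variable names differ; min/max/abs usage differs; constant usage differs; arithmetic usage differs.
As a probe, take base=-1, step=0, limit=1: original runs total = 45; result = 0; count = 48; [idx=2]; result = 0; [idx=3]; result = 0; [idx=4]; result = 0; [idx=5]; result = 0; [idx=6]; result = 0; [idx=7]; result = 0; delta = 1; [idx=-2]; delta = -48; [idx=-1]; delta = 2304; [idx=0]; delta = -110592; [idx=1]; delta = 5308416; return 48; revised runs total = 45; result = 0; count = 48; [pos=2]; result = 0; [pos=3]; result = 0; [pos=4]; result = 0; [pos=5]; result = 0; [pos=6]; result = 0; [pos=7]; result = 0; delta = 1; [pos=-2]; delta = -48; [pos=-1]; delta = 2304; [pos=0]; delta = -110592; [pos=1]; delta = 5308416; return 48; both end at 48.
Checked all 160 inputs in the declared domain: the outputs agree on every one.
verdict: equivalent


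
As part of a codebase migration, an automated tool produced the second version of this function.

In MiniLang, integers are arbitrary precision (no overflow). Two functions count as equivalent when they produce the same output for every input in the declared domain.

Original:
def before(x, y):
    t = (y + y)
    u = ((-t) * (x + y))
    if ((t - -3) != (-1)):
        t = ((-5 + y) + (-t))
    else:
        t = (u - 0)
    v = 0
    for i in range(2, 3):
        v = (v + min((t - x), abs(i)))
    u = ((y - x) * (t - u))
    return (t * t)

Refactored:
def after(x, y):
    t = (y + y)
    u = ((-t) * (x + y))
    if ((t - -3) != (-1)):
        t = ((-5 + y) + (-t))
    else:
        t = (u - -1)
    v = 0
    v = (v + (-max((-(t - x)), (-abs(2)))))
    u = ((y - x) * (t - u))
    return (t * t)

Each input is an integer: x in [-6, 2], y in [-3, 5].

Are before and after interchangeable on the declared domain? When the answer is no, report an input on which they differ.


Try x=-6, y=-2.
before: t becomes -4; next u becomes -32; next ((t - -3) != (-1)) evaluates to false; next t becomes -32; next v becomes 0; next at i=2:; next v becomes -26; next u becomes 0; next final value 1024
after: t becomes -4; next u becomes -32; next ((t - -3) != (-1)) evaluates to false; next t becomes -31; next v becomes 0; next v becomes -25; next u becomes 4; next final value 961
1024 against 961: the behavior changed.
verdict: not equivalent; witness: x=-6, y=-2
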